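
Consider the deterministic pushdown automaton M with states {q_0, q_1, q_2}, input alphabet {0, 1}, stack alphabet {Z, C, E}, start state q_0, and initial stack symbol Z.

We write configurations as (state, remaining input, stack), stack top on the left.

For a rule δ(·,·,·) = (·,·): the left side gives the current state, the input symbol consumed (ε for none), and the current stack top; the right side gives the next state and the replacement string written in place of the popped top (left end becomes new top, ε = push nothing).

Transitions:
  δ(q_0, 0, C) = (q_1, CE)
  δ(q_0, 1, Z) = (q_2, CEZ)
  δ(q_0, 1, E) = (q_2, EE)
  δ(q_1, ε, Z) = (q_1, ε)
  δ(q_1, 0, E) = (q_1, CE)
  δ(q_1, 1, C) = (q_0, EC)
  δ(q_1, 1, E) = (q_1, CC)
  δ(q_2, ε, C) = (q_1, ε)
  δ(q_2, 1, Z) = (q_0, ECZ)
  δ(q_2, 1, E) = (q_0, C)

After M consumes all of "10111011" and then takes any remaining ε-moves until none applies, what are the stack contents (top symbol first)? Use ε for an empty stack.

EECEECEZ

(q_0, 10111011, Z)
  read 1, top Z: go to q_2, push CEZ → (q_2, 0111011, CEZ)
  ε-move, top C: go to q_1, push ε → (q_1, 0111011, EZ)
  read 0, top E: go to q_1, push CE → (q_1, 111011, CEZ)
  read 1, top C: go to q_0, push EC → (q_0, 11011, ECEZ)
  read 1, top E: go to q_2, push EE → (q_2, 1011, EECEZ)
  read 1, top E: go to q_0, push C → (q_0, 011, CECEZ)
  read 0, top C: go to q_1, push CE → (q_1, 11, CEECEZ)
  read 1, top C: go to q_0, push EC → (q_0, 1, ECEECEZ)
  read 1, top E: go to q_2, push EE → (q_2, ε, EECEECEZ)
All input consumed in state q_2 with stack EECEECEZ.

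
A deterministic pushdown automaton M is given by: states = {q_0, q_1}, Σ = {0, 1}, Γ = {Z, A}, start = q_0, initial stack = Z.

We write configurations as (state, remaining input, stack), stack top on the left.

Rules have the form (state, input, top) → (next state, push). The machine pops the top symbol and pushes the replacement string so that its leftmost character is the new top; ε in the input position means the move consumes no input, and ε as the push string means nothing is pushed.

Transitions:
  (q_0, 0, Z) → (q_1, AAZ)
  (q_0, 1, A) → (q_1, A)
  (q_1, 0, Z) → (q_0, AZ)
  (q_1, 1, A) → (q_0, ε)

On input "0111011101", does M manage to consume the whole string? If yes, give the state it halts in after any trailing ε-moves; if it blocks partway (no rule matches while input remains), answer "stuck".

(q_0, 0111011101, Z)
  read 0, top Z: go to q_1, push AAZ → (q_1, 111011101, AAZ)
  read 1, top A: go to q_0, push ε → (q_0, 11011101, AZ)
  read 1, top A: go to q_1, push A → (q_1, 1011101, AZ)
  read 1, top A: go to q_0, push ε → (q_0, 011101, Z)
  read 0, top Z: go to q_1, push AAZ → (q_1, 11101, AAZ)
  read 1, top A: go to q_0, push ε → (q_0, 1101, AZ)
  read 1, top A: go to q_1, push A → (q_1, 101, AZ)
  read 1, top A: go to q_0, push ε → (q_0, 01, Z)
  read 0, top Z: go to q_1, push AAZ → (q_1, 1, AAZ)
  read 1, top A: go to q_0, push ε → (q_0, ε, AZ)
All input consumed; M is in state q_0.

q_0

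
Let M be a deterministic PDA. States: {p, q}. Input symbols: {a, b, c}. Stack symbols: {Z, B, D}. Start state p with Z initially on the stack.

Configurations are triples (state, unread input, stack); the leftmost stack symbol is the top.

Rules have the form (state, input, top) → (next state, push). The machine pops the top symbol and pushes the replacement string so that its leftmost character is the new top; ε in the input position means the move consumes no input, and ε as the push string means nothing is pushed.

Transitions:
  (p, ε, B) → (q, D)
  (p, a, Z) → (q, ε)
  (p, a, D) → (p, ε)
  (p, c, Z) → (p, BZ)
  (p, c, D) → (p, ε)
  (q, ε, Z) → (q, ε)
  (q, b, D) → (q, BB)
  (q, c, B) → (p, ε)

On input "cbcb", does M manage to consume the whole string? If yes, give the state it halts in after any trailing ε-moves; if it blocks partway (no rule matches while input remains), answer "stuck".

q

(p, cbcb, Z)
  read c, top Z: go to p, push BZ → (p, bcb, BZ)
  ε-move, top B: go to q, push D → (q, bcb, DZ)
  read b, top D: go to q, push BB → (q, cb, BBZ)
  read c, top B: go to p, push ε → (p, b, BZ)
  ε-move, top B: go to q, push D → (q, b, DZ)
  read b, top D: go to q, push BB → (q, ε, BBZ)
All input consumed; M is in state q.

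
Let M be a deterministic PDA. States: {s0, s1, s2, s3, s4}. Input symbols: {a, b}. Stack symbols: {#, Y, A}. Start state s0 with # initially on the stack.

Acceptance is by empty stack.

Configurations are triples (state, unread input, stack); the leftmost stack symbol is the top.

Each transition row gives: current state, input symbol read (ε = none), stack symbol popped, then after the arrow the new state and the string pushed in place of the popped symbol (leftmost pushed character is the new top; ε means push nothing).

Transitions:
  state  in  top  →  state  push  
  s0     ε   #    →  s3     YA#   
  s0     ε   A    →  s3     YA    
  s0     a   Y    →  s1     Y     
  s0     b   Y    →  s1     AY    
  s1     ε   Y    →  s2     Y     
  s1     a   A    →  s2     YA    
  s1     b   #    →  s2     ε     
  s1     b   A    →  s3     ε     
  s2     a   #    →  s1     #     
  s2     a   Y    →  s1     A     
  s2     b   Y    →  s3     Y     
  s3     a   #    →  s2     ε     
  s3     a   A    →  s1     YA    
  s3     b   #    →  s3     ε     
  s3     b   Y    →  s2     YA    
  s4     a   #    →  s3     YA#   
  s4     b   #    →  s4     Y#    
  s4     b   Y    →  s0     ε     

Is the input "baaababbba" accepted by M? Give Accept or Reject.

Reject

(s0, baaababbba, #)
  ε-move, top #: go to s3, push YA# → (s3, baaababbba, YA#)
  read b, top Y: go to s2, push YA → (s2, aaababbba, YAA#)
  read a, top Y: go to s1, push A → (s1, aababbba, AAA#)
  read a, top A: go to s2, push YA → (s2, ababbba, YAAA#)
  read a, top Y: go to s1, push A → (s1, babbba, AAAA#)
  read b, top A: go to s3, push ε → (s3, abbba, AAA#)
  read a, top A: go to s1, push YA → (s1, bbba, YAAA#)
  ε-move, top Y: go to s2, push Y → (s2, bbba, YAAA#)
  read b, top Y: go to s3, push Y → (s3, bba, YAAA#)
  read b, top Y: go to s2, push YA → (s2, ba, YAAAA#)
  read b, top Y: go to s3, push Y → (s3, a, YAAAA#)
No transition applies at (s3, a, YAAAA#); input not fully consumed.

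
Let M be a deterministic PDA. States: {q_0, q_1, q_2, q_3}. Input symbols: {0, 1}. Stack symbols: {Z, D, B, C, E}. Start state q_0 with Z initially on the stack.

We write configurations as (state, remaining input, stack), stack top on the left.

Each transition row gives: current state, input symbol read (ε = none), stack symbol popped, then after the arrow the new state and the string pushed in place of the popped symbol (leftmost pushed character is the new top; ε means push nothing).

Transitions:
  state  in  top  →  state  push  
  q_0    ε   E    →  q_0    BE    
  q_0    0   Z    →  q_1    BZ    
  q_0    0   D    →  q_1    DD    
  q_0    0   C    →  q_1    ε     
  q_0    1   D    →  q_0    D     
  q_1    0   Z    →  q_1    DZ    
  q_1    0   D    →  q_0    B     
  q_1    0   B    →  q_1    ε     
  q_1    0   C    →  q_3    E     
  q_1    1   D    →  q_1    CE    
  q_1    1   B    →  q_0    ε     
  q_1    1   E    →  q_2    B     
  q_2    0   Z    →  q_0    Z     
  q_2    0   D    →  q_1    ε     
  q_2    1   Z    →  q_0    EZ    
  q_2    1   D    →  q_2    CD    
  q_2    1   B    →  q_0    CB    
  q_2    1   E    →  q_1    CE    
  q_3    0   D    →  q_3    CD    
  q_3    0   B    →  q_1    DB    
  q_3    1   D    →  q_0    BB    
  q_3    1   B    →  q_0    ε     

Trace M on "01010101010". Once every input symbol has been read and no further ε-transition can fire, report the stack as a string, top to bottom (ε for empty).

(q_0, 01010101010, Z)
  read 0, top Z: go to q_1, push BZ → (q_1, 1010101010, BZ)
  read 1, top B: go to q_0, push ε → (q_0, 010101010, Z)
  read 0, top Z: go to q_1, push BZ → (q_1, 10101010, BZ)
  read 1, top B: go to q_0, push ε → (q_0, 0101010, Z)
  read 0, top Z: go to q_1, push BZ → (q_1, 101010, BZ)
  read 1, top B: go to q_0, push ε → (q_0, 01010, Z)
  read 0, top Z: go to q_1, push BZ → (q_1, 1010, BZ)
  read 1, top B: go to q_0, push ε → (q_0, 010, Z)
  read 0, top Z: go to q_1, push BZ → (q_1, 10, BZ)
  read 1, top B: go to q_0, push ε → (q_0, 0, Z)
  read 0, top Z: go to q_1, push BZ → (q_1, ε, BZ)
All input consumed in state q_1 with stack BZ.

BZ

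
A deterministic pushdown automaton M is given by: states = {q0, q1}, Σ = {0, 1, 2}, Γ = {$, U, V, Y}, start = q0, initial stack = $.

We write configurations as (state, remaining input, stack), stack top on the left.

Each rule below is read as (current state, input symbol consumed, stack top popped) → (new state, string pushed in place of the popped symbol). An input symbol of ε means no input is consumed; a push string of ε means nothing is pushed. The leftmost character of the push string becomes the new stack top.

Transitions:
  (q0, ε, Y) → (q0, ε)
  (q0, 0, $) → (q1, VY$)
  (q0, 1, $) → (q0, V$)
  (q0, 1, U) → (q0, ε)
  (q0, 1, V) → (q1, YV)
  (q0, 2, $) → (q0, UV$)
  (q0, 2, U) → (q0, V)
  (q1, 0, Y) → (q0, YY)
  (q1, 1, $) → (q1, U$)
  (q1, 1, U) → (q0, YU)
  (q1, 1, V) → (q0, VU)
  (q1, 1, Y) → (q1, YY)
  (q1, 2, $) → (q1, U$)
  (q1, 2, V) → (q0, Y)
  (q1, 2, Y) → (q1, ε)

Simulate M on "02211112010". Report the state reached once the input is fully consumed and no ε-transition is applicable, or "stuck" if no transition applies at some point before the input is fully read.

q0

(q0, 02211112010, $)
  read 0, top $: go to q1, push VY$ → (q1, 2211112010, VY$)
  read 2, top V: go to q0, push Y → (q0, 211112010, YY$)
  ε-move, top Y: go to q0, push ε → (q0, 211112010, Y$)
  ε-move, top Y: go to q0, push ε → (q0, 211112010, $)
  read 2, top $: go to q0, push UV$ → (q0, 11112010, UV$)
  read 1, top U: go to q0, push ε → (q0, 1112010, V$)
  read 1, top V: go to q1, push YV → (q1, 112010, YV$)
  read 1, top Y: go to q1, push YY → (q1, 12010, YYV$)
  read 1, top Y: go to q1, push YY → (q1, 2010, YYYV$)
  read 2, top Y: go to q1, push ε → (q1, 010, YYV$)
  read 0, top Y: go to q0, push YY → (q0, 10, YYYV$)
  ε-move, top Y: go to q0, push ε → (q0, 10, YYV$)
  ε-move, top Y: go to q0, push ε → (q0, 10, YV$)
  ε-move, top Y: go to q0, push ε → (q0, 10, V$)
  read 1, top V: go to q1, push YV → (q1, 0, YV$)
  read 0, top Y: go to q0, push YY → (q0, ε, YYV$)
  ε-move, top Y: go to q0, push ε → (q0, ε, YV$)
  ε-move, top Y: go to q0, push ε → (q0, ε, V$)
All input consumed; M is in state q0.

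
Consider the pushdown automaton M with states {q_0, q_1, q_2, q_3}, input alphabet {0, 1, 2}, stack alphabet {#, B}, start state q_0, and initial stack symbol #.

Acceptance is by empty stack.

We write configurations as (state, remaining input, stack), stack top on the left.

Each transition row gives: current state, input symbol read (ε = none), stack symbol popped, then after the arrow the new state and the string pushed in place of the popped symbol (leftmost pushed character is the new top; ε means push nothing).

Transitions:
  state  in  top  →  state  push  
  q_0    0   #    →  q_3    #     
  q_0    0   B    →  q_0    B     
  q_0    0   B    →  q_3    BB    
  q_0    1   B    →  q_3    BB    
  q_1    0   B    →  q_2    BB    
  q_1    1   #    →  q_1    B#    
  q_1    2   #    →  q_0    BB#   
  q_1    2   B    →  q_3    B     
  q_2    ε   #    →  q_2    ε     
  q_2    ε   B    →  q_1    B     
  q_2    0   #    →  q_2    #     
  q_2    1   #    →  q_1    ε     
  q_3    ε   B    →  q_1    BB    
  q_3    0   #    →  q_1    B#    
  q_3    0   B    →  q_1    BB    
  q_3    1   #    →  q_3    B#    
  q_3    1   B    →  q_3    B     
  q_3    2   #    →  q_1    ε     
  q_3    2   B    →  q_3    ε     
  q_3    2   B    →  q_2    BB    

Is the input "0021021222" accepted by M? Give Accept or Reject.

One accepting computation: (q_0, 0021021222, #) ⊢ (q_3, 021021222, #) ⊢ (q_1, 21021222, B#) ⊢ (q_3, 1021222, B#) ⊢ (q_3, 021222, B#) ⊢ (q_1, 21222, BB#) ⊢ (q_3, 1222, BB#) ⊢ (q_3, 222, BB#) ⊢ (q_3, 22, B#) ⊢ (q_3, 2, #) ⊢ (q_1, ε, ε)
All input consumed and the stack is empty.

Accept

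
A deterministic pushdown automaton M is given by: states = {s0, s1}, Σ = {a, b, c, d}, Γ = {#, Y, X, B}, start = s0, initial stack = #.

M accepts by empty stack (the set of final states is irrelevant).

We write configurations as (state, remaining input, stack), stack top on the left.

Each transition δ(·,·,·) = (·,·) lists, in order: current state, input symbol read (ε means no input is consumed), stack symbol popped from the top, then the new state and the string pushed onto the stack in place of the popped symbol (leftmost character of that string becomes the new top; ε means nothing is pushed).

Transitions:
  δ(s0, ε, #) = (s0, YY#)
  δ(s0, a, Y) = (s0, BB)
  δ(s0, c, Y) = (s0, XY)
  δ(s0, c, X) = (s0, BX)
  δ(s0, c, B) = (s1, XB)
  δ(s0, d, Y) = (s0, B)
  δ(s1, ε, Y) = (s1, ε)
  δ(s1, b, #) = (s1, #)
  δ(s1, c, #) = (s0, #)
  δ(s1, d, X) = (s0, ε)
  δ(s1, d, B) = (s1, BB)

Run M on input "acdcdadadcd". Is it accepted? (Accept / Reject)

(s0, acdcdadadcd, #)
  ε-move, top #: go to s0, push YY# → (s0, acdcdadadcd, YY#)
  read a, top Y: go to s0, push BB → (s0, cdcdadadcd, BBY#)
  read c, top B: go to s1, push XB → (s1, dcdadadcd, XBBY#)
  read d, top X: go to s0, push ε → (s0, cdadadcd, BBY#)
  read c, top B: go to s1, push XB → (s1, dadadcd, XBBY#)
  read d, top X: go to s0, push ε → (s0, adadcd, BBY#)
No transition applies at (s0, adadcd, BBY#); input not fully consumed.

Reject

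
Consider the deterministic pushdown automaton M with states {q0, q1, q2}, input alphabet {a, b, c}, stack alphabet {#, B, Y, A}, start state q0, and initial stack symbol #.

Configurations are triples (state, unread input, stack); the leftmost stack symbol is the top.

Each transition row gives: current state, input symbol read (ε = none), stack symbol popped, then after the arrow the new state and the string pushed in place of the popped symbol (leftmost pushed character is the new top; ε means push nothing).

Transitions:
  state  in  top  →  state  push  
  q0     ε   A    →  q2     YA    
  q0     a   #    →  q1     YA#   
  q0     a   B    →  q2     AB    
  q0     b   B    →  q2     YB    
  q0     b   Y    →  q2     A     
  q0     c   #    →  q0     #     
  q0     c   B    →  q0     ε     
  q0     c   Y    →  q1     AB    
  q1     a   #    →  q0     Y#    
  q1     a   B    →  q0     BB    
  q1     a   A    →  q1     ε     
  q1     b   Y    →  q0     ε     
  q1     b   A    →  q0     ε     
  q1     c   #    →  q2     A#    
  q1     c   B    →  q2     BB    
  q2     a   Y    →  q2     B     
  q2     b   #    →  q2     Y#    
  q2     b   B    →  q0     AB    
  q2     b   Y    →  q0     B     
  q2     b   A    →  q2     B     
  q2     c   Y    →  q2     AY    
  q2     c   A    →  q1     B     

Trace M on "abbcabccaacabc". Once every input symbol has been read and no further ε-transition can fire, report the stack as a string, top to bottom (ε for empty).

(q0, abbcabccaacabc, #) ⊢ (q1, bbcabccaacabc, YA#) ⊢ (q0, bcabccaacabc, A#) ⊢ (q2, bcabccaacabc, YA#) ⊢ (q0, cabccaacabc, BA#) ⊢ (q0, abccaacabc, A#) ⊢ (q2, abccaacabc, YA#) ⊢ (q2, bccaacabc, BA#) ⊢ (q0, ccaacabc, ABA#) ⊢ (q2, ccaacabc, YABA#) ⊢ (q2, caacabc, AYABA#) ⊢ (q1, aacabc, BYABA#) ⊢ (q0, acabc, BBYABA#) ⊢ (q2, cabc, ABBYABA#) ⊢ (q1, abc, BBBYABA#) ⊢ (q0, bc, BBBBYABA#) ⊢ (q2, c, YBBBBYABA#) ⊢ (q2, ε, AYBBBBYABA#)
All input consumed in state q2 with stack AYBBBBYABA#.

AYBBBBYABA#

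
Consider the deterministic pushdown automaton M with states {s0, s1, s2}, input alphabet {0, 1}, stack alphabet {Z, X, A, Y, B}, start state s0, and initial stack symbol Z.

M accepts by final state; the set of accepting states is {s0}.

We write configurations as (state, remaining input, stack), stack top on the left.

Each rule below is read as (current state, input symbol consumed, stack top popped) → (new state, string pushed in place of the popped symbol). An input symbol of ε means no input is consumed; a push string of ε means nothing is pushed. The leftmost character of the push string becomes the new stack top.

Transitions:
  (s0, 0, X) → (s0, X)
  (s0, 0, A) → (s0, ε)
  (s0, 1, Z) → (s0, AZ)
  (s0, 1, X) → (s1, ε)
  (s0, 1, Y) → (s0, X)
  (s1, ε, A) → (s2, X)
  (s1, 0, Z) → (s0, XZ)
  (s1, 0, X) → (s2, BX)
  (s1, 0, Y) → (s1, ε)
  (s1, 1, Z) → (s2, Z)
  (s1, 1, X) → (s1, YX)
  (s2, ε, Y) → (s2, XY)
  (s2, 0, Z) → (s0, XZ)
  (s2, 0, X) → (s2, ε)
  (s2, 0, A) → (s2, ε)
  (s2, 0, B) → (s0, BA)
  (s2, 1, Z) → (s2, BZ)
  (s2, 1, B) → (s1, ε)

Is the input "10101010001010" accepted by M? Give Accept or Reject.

Reject

(s0, 10101010001010, Z) ⊢ (s0, 0101010001010, AZ) ⊢ (s0, 101010001010, Z) ⊢ (s0, 01010001010, AZ) ⊢ (s0, 1010001010, Z) ⊢ (s0, 010001010, AZ) ⊢ (s0, 10001010, Z) ⊢ (s0, 0001010, AZ) ⊢ (s0, 001010, Z)
No transition applies at (s0, 001010, Z); input not fully consumed.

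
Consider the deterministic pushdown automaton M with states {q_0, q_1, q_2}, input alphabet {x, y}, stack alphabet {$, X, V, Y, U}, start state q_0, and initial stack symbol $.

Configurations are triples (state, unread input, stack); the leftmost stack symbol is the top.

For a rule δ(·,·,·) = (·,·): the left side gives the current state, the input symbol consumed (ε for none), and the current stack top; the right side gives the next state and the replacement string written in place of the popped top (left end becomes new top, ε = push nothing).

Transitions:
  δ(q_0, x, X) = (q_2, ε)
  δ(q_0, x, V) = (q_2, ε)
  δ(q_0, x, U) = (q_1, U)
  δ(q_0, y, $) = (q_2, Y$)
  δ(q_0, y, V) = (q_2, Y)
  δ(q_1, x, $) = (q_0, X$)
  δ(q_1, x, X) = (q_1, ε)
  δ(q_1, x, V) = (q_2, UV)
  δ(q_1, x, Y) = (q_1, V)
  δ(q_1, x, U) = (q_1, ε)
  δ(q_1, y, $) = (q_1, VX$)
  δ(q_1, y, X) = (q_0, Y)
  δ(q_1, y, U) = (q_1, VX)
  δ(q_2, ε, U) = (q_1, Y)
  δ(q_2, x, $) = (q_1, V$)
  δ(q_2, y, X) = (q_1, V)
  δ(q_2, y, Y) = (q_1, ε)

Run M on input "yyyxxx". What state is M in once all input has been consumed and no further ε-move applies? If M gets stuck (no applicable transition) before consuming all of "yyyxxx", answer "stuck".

(q_0, yyyxxx, $)
  read y, top $: go to q_2, push Y$ → (q_2, yyxxx, Y$)
  read y, top Y: go to q_1, push ε → (q_1, yxxx, $)
  read y, top $: go to q_1, push VX$ → (q_1, xxx, VX$)
  read x, top V: go to q_2, push UV → (q_2, xx, UVX$)
  ε-move, top U: go to q_1, push Y → (q_1, xx, YVX$)
  read x, top Y: go to q_1, push V → (q_1, x, VVX$)
  read x, top V: go to q_2, push UV → (q_2, ε, UVVX$)
  ε-move, top U: go to q_1, push Y → (q_1, ε, YVVX$)
All input consumed; M is in state q_1.

q_1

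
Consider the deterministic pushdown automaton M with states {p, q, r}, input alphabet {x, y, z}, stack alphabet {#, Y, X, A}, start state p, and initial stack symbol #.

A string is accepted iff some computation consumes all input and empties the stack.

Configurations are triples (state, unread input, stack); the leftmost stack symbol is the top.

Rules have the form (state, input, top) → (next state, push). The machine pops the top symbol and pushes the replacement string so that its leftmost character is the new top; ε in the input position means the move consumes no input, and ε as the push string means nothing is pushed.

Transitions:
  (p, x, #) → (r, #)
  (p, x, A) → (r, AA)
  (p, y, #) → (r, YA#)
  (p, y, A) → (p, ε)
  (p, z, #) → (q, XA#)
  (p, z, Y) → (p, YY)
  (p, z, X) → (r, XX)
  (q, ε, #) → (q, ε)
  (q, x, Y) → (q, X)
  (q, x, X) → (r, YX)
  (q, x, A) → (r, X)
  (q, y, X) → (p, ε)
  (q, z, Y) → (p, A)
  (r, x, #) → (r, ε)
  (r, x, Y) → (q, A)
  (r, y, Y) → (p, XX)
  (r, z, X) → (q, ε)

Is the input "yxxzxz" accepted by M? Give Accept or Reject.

(p, yxxzxz, #)
  read y, top #: go to r, push YA# → (r, xxzxz, YA#)
  read x, top Y: go to q, push A → (q, xzxz, AA#)
  read x, top A: go to r, push X → (r, zxz, XA#)
  read z, top X: go to q, push ε → (q, xz, A#)
  read x, top A: go to r, push X → (r, z, X#)
  read z, top X: go to q, push ε → (q, ε, #)
  ε-move, top #: go to q, push ε → (q, ε, ε)
All input consumed and the stack is empty.

Accept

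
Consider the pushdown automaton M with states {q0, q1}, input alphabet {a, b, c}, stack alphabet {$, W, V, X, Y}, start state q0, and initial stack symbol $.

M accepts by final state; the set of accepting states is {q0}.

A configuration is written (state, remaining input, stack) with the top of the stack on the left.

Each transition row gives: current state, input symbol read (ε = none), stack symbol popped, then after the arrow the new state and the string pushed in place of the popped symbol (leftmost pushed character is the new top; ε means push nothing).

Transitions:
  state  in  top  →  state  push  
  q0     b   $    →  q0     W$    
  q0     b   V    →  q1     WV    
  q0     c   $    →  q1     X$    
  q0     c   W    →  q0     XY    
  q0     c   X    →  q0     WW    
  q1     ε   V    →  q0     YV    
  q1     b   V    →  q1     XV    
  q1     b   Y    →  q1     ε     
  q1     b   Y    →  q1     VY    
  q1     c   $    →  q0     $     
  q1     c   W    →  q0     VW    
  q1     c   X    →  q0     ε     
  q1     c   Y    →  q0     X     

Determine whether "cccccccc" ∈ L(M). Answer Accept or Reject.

Accept

One accepting computation: (q0, cccccccc, $) ⊢ (q1, ccccccc, X$) ⊢ (q0, cccccc, $) ⊢ (q1, ccccc, X$) ⊢ (q0, cccc, $) ⊢ (q1, ccc, X$) ⊢ (q0, cc, $) ⊢ (q1, c, X$) ⊢ (q0, ε, $)
All input consumed and state q0 ∈ F.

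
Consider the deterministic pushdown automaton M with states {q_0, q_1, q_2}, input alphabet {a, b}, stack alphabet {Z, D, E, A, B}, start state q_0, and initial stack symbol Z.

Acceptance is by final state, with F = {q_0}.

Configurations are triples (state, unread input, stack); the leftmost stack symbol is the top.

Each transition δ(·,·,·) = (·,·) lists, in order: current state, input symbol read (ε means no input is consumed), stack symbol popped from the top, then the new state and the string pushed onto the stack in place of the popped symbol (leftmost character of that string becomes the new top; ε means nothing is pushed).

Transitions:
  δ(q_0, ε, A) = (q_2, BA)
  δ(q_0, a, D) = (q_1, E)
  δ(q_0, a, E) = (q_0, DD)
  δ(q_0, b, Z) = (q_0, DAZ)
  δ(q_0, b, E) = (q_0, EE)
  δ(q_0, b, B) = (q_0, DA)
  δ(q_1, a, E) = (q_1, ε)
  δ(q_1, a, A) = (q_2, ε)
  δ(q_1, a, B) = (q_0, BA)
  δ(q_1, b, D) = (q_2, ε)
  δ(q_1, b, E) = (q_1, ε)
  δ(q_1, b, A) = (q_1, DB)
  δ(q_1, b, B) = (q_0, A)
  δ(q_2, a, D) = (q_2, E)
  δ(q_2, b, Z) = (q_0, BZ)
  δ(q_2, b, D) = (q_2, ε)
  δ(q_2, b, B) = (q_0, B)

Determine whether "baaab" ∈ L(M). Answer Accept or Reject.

(q_0, baaab, Z) ⊢ (q_0, aaab, DAZ) ⊢ (q_1, aab, EAZ) ⊢ (q_1, ab, AZ) ⊢ (q_2, b, Z) ⊢ (q_0, ε, BZ)
All input consumed; state q_0 ∈ F.

Accept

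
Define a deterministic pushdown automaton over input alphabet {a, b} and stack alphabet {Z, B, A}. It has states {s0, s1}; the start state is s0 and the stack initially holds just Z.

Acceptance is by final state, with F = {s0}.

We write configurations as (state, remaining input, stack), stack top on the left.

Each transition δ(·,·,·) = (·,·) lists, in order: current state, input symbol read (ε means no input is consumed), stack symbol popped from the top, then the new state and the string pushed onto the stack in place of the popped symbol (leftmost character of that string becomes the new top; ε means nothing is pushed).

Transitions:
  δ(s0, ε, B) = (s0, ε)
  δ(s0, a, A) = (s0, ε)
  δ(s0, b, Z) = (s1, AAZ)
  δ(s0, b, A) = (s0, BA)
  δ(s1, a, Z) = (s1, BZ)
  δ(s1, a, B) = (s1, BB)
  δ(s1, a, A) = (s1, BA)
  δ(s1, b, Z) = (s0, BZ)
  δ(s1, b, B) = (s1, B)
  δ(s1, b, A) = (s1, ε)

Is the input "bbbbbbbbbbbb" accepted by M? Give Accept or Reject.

Accept

(s0, bbbbbbbbbbbb, Z)
  read b, top Z: go to s1, push AAZ → (s1, bbbbbbbbbbb, AAZ)
  read b, top A: go to s1, push ε → (s1, bbbbbbbbbb, AZ)
  read b, top A: go to s1, push ε → (s1, bbbbbbbbb, Z)
  read b, top Z: go to s0, push BZ → (s0, bbbbbbbb, BZ)
  ε-move, top B: go to s0, push ε → (s0, bbbbbbbb, Z)
  read b, top Z: go to s1, push AAZ → (s1, bbbbbbb, AAZ)
  read b, top A: go to s1, push ε → (s1, bbbbbb, AZ)
  read b, top A: go to s1, push ε → (s1, bbbbb, Z)
  read b, top Z: go to s0, push BZ → (s0, bbbb, BZ)
  ε-move, top B: go to s0, push ε → (s0, bbbb, Z)
  read b, top Z: go to s1, push AAZ → (s1, bbb, AAZ)
  read b, top A: go to s1, push ε → (s1, bb, AZ)
  read b, top A: go to s1, push ε → (s1, b, Z)
  read b, top Z: go to s0, push BZ → (s0, ε, BZ)
All input consumed; state s0 ∈ F.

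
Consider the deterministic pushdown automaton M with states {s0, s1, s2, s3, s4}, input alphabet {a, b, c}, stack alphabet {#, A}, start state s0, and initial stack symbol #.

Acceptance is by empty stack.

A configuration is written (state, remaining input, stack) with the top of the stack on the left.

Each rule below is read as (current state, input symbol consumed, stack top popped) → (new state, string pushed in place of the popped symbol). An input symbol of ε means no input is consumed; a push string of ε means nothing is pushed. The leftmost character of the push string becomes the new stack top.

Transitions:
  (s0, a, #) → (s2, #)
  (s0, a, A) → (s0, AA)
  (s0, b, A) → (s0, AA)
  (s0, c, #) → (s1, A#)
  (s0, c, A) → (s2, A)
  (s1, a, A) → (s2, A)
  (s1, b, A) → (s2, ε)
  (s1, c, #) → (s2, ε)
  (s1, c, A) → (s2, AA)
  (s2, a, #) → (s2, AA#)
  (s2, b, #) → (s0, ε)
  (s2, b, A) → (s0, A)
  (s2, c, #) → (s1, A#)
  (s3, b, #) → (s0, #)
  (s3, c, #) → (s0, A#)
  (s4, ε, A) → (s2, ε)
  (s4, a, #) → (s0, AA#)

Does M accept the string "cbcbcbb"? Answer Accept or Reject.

(s0, cbcbcbb, #)
  read c, top #: go to s1, push A# → (s1, bcbcbb, A#)
  read b, top A: go to s2, push ε → (s2, cbcbb, #)
  read c, top #: go to s1, push A# → (s1, bcbb, A#)
  read b, top A: go to s2, push ε → (s2, cbb, #)
  read c, top #: go to s1, push A# → (s1, bb, A#)
  read b, top A: go to s2, push ε → (s2, b, #)
  read b, top #: go to s0, push ε → (s0, ε, ε)
All input consumed and the stack is empty.

Accept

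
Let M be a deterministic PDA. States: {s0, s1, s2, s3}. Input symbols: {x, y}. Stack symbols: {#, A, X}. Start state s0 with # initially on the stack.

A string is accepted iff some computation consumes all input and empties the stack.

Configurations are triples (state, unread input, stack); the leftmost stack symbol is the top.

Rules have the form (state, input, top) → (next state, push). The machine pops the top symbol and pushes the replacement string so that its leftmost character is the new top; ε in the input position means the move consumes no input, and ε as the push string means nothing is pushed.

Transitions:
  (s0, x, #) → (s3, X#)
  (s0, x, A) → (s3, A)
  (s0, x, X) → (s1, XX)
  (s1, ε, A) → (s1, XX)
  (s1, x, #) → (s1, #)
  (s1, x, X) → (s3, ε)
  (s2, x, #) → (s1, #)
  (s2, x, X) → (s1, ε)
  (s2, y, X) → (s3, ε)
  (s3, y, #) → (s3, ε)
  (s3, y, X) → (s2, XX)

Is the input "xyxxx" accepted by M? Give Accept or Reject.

Reject

(s0, xyxxx, #) ⊢ (s3, yxxx, X#) ⊢ (s2, xxx, XX#) ⊢ (s1, xx, X#) ⊢ (s3, x, #)
No transition applies at (s3, x, #); input not fully consumed.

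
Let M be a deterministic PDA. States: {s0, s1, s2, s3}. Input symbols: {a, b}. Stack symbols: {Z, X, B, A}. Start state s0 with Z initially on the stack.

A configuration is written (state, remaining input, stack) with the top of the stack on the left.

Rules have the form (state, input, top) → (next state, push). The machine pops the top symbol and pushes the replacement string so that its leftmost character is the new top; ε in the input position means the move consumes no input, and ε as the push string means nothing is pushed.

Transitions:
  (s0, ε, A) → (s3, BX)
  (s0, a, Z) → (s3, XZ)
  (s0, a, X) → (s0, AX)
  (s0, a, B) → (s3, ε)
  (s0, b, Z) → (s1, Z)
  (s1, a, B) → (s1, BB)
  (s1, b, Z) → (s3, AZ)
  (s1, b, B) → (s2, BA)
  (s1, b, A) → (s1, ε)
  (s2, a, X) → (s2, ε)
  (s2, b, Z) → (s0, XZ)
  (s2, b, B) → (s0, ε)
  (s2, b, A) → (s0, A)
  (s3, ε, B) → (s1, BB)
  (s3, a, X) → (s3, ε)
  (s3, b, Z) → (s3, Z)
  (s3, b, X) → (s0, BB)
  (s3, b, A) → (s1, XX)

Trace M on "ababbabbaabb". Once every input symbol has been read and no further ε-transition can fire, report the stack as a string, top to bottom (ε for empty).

BBXBBBXBBXBZ

(s0, ababbabbaabb, Z) ⊢ (s3, babbabbaabb, XZ) ⊢ (s0, abbabbaabb, BBZ) ⊢ (s3, bbabbaabb, BZ) ⊢ (s1, bbabbaabb, BBZ) ⊢ (s2, babbaabb, BABZ) ⊢ (s0, abbaabb, ABZ) ⊢ (s3, abbaabb, BXBZ) ⊢ (s1, abbaabb, BBXBZ) ⊢ (s1, bbaabb, BBBXBZ) ⊢ (s2, baabb, BABBXBZ) ⊢ (s0, aabb, ABBXBZ) ⊢ (s3, aabb, BXBBXBZ) ⊢ (s1, aabb, BBXBBXBZ) ⊢ (s1, abb, BBBXBBXBZ) ⊢ (s1, bb, BBBBXBBXBZ) ⊢ (s2, b, BABBBXBBXBZ) ⊢ (s0, ε, ABBBXBBXBZ) ⊢ (s3, ε, BXBBBXBBXBZ) ⊢ (s1, ε, BBXBBBXBBXBZ)
All input consumed in state s1 with stack BBXBBBXBBXBZ.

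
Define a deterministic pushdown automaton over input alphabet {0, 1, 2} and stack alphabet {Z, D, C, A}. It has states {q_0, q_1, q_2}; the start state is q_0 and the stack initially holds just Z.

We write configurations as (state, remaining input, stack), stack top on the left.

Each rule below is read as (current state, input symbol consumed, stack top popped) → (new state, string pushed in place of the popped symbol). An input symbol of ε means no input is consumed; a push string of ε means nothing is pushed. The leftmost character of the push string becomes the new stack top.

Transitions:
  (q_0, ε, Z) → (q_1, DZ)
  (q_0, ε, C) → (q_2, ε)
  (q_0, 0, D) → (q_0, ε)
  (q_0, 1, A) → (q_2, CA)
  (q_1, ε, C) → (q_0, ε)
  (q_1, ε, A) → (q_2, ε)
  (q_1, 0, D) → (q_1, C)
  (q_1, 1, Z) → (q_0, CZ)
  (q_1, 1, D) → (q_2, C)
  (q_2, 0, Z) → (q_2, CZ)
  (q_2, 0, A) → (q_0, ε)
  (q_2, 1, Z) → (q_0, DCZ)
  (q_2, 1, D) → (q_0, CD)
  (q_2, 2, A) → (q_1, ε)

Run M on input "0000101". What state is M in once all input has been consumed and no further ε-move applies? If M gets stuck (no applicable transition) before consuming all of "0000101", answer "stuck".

(q_0, 0000101, Z)
  ε-move, top Z: go to q_1, push DZ → (q_1, 0000101, DZ)
  read 0, top D: go to q_1, push C → (q_1, 000101, CZ)
  ε-move, top C: go to q_0, push ε → (q_0, 000101, Z)
  ε-move, top Z: go to q_1, push DZ → (q_1, 000101, DZ)
  read 0, top D: go to q_1, push C → (q_1, 00101, CZ)
  ε-move, top C: go to q_0, push ε → (q_0, 00101, Z)
  ε-move, top Z: go to q_1, push DZ → (q_1, 00101, DZ)
  read 0, top D: go to q_1, push C → (q_1, 0101, CZ)
  ε-move, top C: go to q_0, push ε → (q_0, 0101, Z)
  ε-move, top Z: go to q_1, push DZ → (q_1, 0101, DZ)
  read 0, top D: go to q_1, push C → (q_1, 101, CZ)
  ε-move, top C: go to q_0, push ε → (q_0, 101, Z)
  ε-move, top Z: go to q_1, push DZ → (q_1, 101, DZ)
  read 1, top D: go to q_2, push C → (q_2, 01, CZ)
No transition for (q_2, 0, top C); M blocks with input 01 remaining.

stuck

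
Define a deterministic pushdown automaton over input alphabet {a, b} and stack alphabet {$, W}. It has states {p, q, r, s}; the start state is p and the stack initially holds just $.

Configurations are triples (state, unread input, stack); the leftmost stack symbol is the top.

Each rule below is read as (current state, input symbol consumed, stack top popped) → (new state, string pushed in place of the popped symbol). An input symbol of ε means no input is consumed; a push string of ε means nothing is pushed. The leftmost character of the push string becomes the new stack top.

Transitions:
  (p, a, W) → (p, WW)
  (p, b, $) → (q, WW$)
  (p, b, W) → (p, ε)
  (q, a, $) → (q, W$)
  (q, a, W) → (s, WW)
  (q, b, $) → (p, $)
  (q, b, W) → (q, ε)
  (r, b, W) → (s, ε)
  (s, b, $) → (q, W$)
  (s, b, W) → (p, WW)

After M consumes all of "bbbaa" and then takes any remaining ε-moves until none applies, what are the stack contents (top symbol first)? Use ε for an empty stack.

(p, bbbaa, $)
  read b, top $: go to q, push WW$ → (q, bbaa, WW$)
  read b, top W: go to q, push ε → (q, baa, W$)
  read b, top W: go to q, push ε → (q, aa, $)
  read a, top $: go to q, push W$ → (q, a, W$)
  read a, top W: go to s, push WW → (s, ε, WW$)
All input consumed in state s with stack WW$.

WW$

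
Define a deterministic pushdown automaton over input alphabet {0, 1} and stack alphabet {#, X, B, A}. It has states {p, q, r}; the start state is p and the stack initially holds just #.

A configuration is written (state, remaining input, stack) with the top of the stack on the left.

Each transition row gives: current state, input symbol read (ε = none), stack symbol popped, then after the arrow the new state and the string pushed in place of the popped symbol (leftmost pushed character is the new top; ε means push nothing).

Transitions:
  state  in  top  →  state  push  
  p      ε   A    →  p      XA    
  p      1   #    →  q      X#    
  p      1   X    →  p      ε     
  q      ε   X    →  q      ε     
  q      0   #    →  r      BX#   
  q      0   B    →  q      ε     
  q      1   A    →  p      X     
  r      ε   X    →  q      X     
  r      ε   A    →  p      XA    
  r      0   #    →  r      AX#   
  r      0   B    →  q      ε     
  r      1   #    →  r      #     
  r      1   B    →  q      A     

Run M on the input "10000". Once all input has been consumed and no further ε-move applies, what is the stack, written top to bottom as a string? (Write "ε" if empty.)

#

(p, 10000, #)
  read 1, top #: go to q, push X# → (q, 0000, X#)
  ε-move, top X: go to q, push ε → (q, 0000, #)
  read 0, top #: go to r, push BX# → (r, 000, BX#)
  read 0, top B: go to q, push ε → (q, 00, X#)
  ε-move, top X: go to q, push ε → (q, 00, #)
  read 0, top #: go to r, push BX# → (r, 0, BX#)
  read 0, top B: go to q, push ε → (q, ε, X#)
  ε-move, top X: go to q, push ε → (q, ε, #)
All input consumed in state q with stack #.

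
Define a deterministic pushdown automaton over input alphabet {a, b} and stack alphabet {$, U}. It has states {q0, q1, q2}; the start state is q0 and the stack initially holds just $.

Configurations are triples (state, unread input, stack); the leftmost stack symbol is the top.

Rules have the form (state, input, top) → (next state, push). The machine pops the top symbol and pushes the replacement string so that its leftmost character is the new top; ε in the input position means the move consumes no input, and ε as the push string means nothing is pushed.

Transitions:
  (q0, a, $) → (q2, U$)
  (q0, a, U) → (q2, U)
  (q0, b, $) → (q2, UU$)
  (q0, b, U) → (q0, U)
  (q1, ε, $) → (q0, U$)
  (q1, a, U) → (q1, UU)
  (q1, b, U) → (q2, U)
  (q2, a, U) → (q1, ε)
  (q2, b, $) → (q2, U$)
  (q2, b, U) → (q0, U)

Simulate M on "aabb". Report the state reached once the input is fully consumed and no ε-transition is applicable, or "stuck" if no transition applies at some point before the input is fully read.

(q0, aabb, $) ⊢ (q2, abb, U$) ⊢ (q1, bb, $) ⊢ (q0, bb, U$) ⊢ (q0, b, U$) ⊢ (q0, ε, U$)
All input consumed; M is in state q0.

q0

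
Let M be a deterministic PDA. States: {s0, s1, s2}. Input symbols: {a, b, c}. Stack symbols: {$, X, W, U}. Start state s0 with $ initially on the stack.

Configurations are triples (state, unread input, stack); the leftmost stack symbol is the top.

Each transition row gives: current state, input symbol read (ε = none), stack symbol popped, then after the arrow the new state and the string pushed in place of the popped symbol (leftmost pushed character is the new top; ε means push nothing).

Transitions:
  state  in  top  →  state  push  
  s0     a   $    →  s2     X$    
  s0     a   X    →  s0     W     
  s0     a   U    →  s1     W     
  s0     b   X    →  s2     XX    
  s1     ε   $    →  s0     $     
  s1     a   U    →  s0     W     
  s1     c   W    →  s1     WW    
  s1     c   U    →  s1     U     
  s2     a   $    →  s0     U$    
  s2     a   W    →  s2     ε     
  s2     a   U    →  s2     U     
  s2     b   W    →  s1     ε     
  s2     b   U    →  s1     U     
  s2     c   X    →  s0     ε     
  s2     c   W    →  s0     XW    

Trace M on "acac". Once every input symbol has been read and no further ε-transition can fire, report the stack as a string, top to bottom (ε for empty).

(s0, acac, $)
  read a, top $: go to s2, push X$ → (s2, cac, X$)
  read c, top X: go to s0, push ε → (s0, ac, $)
  read a, top $: go to s2, push X$ → (s2, c, X$)
  read c, top X: go to s0, push ε → (s0, ε, $)
All input consumed in state s0 with stack $.

$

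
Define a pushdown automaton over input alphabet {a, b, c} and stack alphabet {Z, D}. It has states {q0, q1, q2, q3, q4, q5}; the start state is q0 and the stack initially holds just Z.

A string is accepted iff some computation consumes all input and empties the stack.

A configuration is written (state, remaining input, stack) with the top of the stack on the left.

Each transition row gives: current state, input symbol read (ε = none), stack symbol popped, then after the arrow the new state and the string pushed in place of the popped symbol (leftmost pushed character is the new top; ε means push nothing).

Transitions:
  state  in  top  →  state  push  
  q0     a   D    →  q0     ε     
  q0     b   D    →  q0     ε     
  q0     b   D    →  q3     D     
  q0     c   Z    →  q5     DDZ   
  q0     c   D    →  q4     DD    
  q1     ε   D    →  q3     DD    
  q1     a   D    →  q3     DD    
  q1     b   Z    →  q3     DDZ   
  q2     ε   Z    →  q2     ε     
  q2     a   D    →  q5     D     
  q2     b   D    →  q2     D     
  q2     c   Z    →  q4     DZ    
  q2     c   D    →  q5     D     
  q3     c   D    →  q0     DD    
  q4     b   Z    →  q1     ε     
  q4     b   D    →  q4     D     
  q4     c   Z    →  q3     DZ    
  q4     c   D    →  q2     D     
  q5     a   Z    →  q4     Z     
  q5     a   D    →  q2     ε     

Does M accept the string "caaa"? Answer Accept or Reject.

Accept

One accepting computation: (q0, caaa, Z) ⊢ (q5, aaa, DDZ) ⊢ (q2, aa, DZ) ⊢ (q5, a, DZ) ⊢ (q2, ε, Z) ⊢ (q2, ε, ε)
All input consumed and the stack is empty.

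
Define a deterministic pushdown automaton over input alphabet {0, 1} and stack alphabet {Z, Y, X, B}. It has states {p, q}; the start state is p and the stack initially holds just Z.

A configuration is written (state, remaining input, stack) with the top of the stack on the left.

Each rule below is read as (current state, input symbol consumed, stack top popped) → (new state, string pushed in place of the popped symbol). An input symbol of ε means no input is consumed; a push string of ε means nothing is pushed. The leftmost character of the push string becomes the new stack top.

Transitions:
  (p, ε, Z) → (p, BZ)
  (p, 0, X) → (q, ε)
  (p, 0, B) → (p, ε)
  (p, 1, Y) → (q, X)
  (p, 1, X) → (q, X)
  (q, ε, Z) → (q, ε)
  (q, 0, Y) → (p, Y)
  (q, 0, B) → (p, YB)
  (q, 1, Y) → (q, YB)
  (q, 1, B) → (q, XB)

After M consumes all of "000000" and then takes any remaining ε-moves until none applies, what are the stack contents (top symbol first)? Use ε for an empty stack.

BZ

(p, 000000, Z)
  ε-move, top Z: go to p, push BZ → (p, 000000, BZ)
  read 0, top B: go to p, push ε → (p, 00000, Z)
  ε-move, top Z: go to p, push BZ → (p, 00000, BZ)
  read 0, top B: go to p, push ε → (p, 0000, Z)
  ε-move, top Z: go to p, push BZ → (p, 0000, BZ)
  read 0, top B: go to p, push ε → (p, 000, Z)
  ε-move, top Z: go to p, push BZ → (p, 000, BZ)
  read 0, top B: go to p, push ε → (p, 00, Z)
  ε-move, top Z: go to p, push BZ → (p, 00, BZ)
  read 0, top B: go to p, push ε → (p, 0, Z)
  ε-move, top Z: go to p, push BZ → (p, 0, BZ)
  read 0, top B: go to p, push ε → (p, ε, Z)
  ε-move, top Z: go to p, push BZ → (p, ε, BZ)
All input consumed in state p with stack BZ.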